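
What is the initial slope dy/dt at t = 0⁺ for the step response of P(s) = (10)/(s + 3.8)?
IVT: y'(0⁺) = lim_{s→∞} s²·Y(s) = lim_{s→∞} s·P(s).
deg(num) = 0, deg(den) = 1, relative degree = 1, so s·P(s) → (leading num)/(leading den) = 10/1 = 10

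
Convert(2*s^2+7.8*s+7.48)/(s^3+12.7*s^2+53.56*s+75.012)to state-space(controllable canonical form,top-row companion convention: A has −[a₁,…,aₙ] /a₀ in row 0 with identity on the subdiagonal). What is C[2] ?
Reachable canonical form: C = numerator coefficients (right-aligned, zero-padded to length n).
num = 2*s^2 + 7.8*s + 7.48, C = [[2, 7.8, 7.48]].
C[2] = 7.48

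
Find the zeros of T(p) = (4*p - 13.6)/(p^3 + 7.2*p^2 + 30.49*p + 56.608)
Set numerator = 0: 4*p - 13.6 = 0 → Zeros: 3.4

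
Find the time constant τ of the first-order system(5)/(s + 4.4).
First-order system: τ = -1/pole. Pole = -4.4. τ = -1/(-4.4) = 0.2273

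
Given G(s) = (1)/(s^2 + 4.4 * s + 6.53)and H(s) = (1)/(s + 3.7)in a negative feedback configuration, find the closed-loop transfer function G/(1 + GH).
Closed-loop T = G/(1+GH).
Numerator: G_num * H_den = s + 3.7.
Denominator: G_den * H_den + G_num * H_num = (s^3 + 8.1*s^2 + 22.81*s + 24.161) + (1) = s^3 + 8.1*s^2 + 22.81*s + 25.161.
T(s) = (s + 3.7)/(s^3 + 8.1*s^2 + 22.81*s + 25.161)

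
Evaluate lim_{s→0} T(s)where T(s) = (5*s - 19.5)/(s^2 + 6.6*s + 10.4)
DC gain = T(0) = num(0)/den(0) = -19.5/10.4 = -1.875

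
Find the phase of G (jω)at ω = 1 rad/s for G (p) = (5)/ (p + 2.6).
Substitute p = j*1: G(j1) = 1.67526 - 0.64433j.
∠G(j1) = atan2(Im, Re) = atan2(-0.64433, 1.67526) = -21.04°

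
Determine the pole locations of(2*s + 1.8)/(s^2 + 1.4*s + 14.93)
Set denominator = 0: s^2 + 1.4*s + 14.93 = 0 → Poles: -0.7 + 3.8j, -0.7 - 3.8j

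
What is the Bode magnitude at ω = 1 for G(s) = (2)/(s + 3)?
Substitute s = j*1: G(j1) = 0.6 - 0.2j.
|G(j1)| = sqrt(Re² + Im²) = 0.6325.
20*log₁₀(0.6325) = -3.98 dB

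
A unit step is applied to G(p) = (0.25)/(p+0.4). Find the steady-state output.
FVT: lim_{t→∞} y(t) = lim_{p→0} p*Y(p) where Y(p) = G(p)/p.
= lim_{p→0} G(p) = G(0) = num(0)/den(0) = 0.25/0.4 = 0.625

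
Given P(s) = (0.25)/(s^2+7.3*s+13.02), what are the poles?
Set denominator = 0: s^2 + 7.3*s + 13.02 = (s + 4.2)(s + 3.1) = 0 → Poles: -3.1, -4.2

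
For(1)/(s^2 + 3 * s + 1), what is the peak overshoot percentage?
Standard form: ωn²/(s²+2ζωn·s+ωn²) → ωn = 1, ζ = 1.5.
ζ ≥ 1, so the response is non-oscillatory: peak overshoot = 0%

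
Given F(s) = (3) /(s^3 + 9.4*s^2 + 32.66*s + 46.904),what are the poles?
Set denominator = 0: s^3 + 9.4*s^2 + 32.66*s + 46.904 = (s + 4.4)(s^2 + 5*s + 10.66) = 0 → Poles: -2.5 + 2.1j, -2.5 - 2.1j, -4.4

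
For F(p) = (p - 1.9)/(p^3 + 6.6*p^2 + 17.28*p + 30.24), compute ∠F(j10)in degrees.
Substitute p = j*10: F(j10) = -0.00654615 - 0.00728059j.
∠F(j10) = atan2(Im, Re) = atan2(-0.00728059, -0.00654615) = -131.96°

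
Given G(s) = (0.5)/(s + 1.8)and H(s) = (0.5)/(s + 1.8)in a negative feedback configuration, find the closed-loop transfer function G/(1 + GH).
Closed-loop T = G/(1+GH).
Numerator: G_num * H_den = 0.5*s + 0.9.
Denominator: G_den * H_den + G_num * H_num = (s^2 + 3.6*s + 3.24) + (0.25) = s^2 + 3.6*s + 3.49.
T(s) = (0.5*s + 0.9)/(s^2 + 3.6*s + 3.49)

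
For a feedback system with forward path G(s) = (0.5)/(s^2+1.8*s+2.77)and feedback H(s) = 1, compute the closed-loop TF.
Closed-loop T = G/(1+GH).
Numerator: G_num * H_den = 0.5.
Denominator: G_den * H_den + G_num * H_num = (s^2 + 1.8*s + 2.77) + (0.5) = s^2 + 1.8*s + 3.27.
T(s) = (0.5)/(s^2 + 1.8*s + 3.27)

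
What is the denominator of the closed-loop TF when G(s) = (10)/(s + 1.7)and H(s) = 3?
Characteristic poly = G_den * H_den + G_num * H_num = (s + 1.7) + (30) = s + 31.7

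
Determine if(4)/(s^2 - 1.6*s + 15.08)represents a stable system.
Denominator: s^2 - 1.6*s + 15.08. Poles: 0.8 + 3.8j, 0.8 - 3.8j. All Re(p)<0: No (unstable)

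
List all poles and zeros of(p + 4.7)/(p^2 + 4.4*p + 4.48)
Set denominator = 0: p^2 + 4.4*p + 4.48 = (p + 2.8)(p + 1.6) = 0 → Poles: -1.6, -2.8
Set numerator = 0: p + 4.7 = 0 → Zeros: -4.7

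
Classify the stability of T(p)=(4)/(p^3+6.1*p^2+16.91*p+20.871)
Denominator: p^3 + 6.1*p^2 + 16.91*p + 20.871 = (p + 2.7)(p^2 + 3.4*p + 7.73). Poles: -1.7 + 2.2j, -1.7 - 2.2j, -2.7. Stable (all poles in LHP)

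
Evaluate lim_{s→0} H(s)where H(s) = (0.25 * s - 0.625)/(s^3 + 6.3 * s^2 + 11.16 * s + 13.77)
DC gain = H(0) = num(0)/den(0) = -0.625/13.77 = -0.04539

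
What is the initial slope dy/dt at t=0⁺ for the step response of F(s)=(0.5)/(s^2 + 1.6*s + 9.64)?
IVT: y'(0⁺) = lim_{s→∞} s²·Y(s) = lim_{s→∞} s·F(s).
deg(num) = 0, deg(den) = 2, relative degree = 2 ≥ 2, so s·F(s) → 0. Initial slope = 0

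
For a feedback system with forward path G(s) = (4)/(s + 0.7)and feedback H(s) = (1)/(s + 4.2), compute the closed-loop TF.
Closed-loop T = G/(1+GH).
Numerator: G_num * H_den = 4*s + 16.8.
Denominator: G_den * H_den + G_num * H_num = (s^2 + 4.9*s + 2.94) + (4) = s^2 + 4.9*s + 6.94.
T(s) = (4*s + 16.8)/(s^2 + 4.9*s + 6.94)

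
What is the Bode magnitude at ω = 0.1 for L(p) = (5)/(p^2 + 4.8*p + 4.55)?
Substitute p = j*0.1: L(j0.1) = 1.08915 - 0.115152j.
|L(j0.1)| = sqrt(Re² + Im²) = 1.095.
20*log₁₀(1.095) = 0.79 dB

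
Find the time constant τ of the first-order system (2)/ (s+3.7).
First-order system: τ = -1/pole. Pole = -3.7. τ = -1/(-3.7) = 0.2703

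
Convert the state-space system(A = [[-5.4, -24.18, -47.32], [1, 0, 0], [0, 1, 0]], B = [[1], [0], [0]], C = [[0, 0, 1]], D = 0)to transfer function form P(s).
P(s) = C(sI - A)⁻¹B + D.
Characteristic polynomial det(sI - A) = s^3 + 5.4*s^2 + 24.18*s + 47.32.
Numerator from C·adj(sI-A)·B + D·det(sI-A) = 1.
P(s) = (1)/(s^3 + 5.4*s^2 + 24.18*s + 47.32)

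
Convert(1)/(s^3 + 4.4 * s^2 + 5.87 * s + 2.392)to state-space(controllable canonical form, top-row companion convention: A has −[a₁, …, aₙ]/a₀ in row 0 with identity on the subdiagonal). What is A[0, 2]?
Reachable canonical form for den = s^3 + 4.4*s^2 + 5.87*s + 2.392: top row of A = -[a₁,a₂,...,aₙ]/a₀, ones on the subdiagonal, zeros elsewhere.
A = [[-4.4, -5.87, -2.392], [1, 0, 0], [0, 1, 0]].
A[0,2] = -2.392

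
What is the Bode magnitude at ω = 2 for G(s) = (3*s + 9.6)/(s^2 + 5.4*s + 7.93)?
Substitute s = j*2: G(j2) = 0.776228 - 0.606428j.
|G(j2)| = sqrt(Re² + Im²) = 0.985.
20*log₁₀(0.985) = -0.13 dB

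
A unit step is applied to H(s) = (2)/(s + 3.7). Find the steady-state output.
FVT: lim_{t→∞} y(t) = lim_{s→0} s*Y(s) where Y(s) = H(s)/s.
= lim_{s→0} H(s) = H(0) = num(0)/den(0) = 2/3.7 = 0.5405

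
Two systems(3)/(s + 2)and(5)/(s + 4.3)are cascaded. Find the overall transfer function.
Series: H = H₁ · H₂ = (n₁·n₂)/(d₁·d₂).
Num: n₁·n₂ = 15. Den: d₁·d₂ = s^2 + 6.3*s + 8.6.
H(s) = (15)/(s^2 + 6.3*s + 8.6)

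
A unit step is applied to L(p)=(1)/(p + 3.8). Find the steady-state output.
FVT: lim_{t→∞} y(t) = lim_{p→0} p*Y(p) where Y(p) = L(p)/p.
= lim_{p→0} L(p) = L(0) = num(0)/den(0) = 1/3.8 = 0.2632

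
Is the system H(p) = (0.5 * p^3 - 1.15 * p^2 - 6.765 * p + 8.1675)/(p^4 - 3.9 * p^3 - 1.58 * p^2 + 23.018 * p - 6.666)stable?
Denominator: p^4 - 3.9*p^3 - 1.58*p^2 + 23.018*p - 6.666 = (p - 0.3)(p + 2.2)(p^2 - 5.8*p + 10.1). Poles: -2.2, 0.3, 2.9 + 1.3j, 2.9 - 1.3j. All Re(p)<0: No (unstable)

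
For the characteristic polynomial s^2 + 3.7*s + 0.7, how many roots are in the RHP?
s^2 + 3.7*s + 0.7 = (s + 0.2)(s + 3.5). Poles: -0.2, -3.5. RHP poles (Re>0): 0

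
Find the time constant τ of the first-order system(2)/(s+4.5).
First-order system: τ = -1/pole. Pole = -4.5. τ = -1/(-4.5) = 0.2222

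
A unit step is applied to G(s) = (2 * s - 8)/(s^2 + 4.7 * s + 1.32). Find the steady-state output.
FVT: lim_{t→∞} y(t) = lim_{s→0} s*Y(s) where Y(s) = G(s)/s.
= lim_{s→0} G(s) = G(0) = num(0)/den(0) = -8/1.32 = -6.061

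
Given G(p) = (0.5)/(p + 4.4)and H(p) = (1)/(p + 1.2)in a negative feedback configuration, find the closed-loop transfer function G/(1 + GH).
Closed-loop T = G/(1+GH).
Numerator: G_num * H_den = 0.5*p + 0.6.
Denominator: G_den * H_den + G_num * H_num = (p^2 + 5.6*p + 5.28) + (0.5) = p^2 + 5.6*p + 5.78.
T(p) = (0.5*p + 0.6)/(p^2 + 5.6*p + 5.78)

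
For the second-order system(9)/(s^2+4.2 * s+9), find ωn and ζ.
Standard form: ωn²/(s²+2ζωn·s+ωn²).
const=9=ωn² → ωn=3, s coeff=4.2=2ζωn → ζ=0.7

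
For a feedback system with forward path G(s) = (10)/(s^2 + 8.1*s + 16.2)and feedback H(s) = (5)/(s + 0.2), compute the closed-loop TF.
Closed-loop T = G/(1+GH).
Numerator: G_num * H_den = 10*s + 2.
Denominator: G_den * H_den + G_num * H_num = (s^3 + 8.3*s^2 + 17.82*s + 3.24) + (50) = s^3 + 8.3*s^2 + 17.82*s + 53.24.
T(s) = (10*s + 2)/(s^3 + 8.3*s^2 + 17.82*s + 53.24)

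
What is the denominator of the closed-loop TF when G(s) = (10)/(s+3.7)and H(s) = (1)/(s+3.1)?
Characteristic poly = G_den * H_den + G_num * H_num = (s^2 + 6.8*s + 11.47) + (10) = s^2 + 6.8*s + 21.47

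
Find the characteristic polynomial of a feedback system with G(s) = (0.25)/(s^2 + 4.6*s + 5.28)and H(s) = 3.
Characteristic poly = G_den * H_den + G_num * H_num = (s^2 + 4.6*s + 5.28) + (0.75) = s^2 + 4.6*s + 6.03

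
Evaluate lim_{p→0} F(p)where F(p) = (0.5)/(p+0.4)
DC gain = F(0) = num(0)/den(0) = 0.5/0.4 = 1.25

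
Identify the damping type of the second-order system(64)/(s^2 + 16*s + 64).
Standard form: ωn²/(s²+2ζωn·s+ωn²) gives ωn=8, ζ=1.
Critically damped (ζ = 1)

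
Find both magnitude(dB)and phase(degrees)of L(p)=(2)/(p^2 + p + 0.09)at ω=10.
Substitute p = j*10: L(j10) = -0.0198195 - 0.00198373j.
|L| = 20*log₁₀(sqrt(Re²+Im²)) = -34.01 dB.
∠L = atan2(Im, Re) = -174.28°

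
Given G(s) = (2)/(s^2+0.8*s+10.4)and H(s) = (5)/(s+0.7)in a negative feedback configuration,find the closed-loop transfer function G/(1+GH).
Closed-loop T = G/(1+GH).
Numerator: G_num * H_den = 2*s + 1.4.
Denominator: G_den * H_den + G_num * H_num = (s^3 + 1.5*s^2 + 10.96*s + 7.28) + (10) = s^3 + 1.5*s^2 + 10.96*s + 17.28.
T(s) = (2*s + 1.4)/(s^3 + 1.5*s^2 + 10.96*s + 17.28)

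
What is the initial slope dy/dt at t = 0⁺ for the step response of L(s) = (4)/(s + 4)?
IVT: y'(0⁺) = lim_{s→∞} s²·Y(s) = lim_{s→∞} s·L(s).
deg(num) = 0, deg(den) = 1, relative degree = 1, so s·L(s) → (leading num)/(leading den) = 4/1 = 4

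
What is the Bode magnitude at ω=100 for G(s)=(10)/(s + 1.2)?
Substitute s = j*100: G(j100) = 0.00119983 - 0.0999856j.
|G(j100)| = sqrt(Re² + Im²) = 0.09999.
20*log₁₀(0.09999) = -20.00 dB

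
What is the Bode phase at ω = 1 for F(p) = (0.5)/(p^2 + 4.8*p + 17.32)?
Substitute p = j*1: F(j1) = 0.028198 - 0.00829352j.
∠F(j1) = atan2(Im, Re) = atan2(-0.00829352, 0.028198) = -16.39°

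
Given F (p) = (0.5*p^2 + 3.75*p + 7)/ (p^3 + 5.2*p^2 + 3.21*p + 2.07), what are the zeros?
Set numerator = 0: 0.5*p^2 + 3.75*p + 7 = 0.5*(p + 4)(p + 3.5) = 0 → Zeros: -3.5, -4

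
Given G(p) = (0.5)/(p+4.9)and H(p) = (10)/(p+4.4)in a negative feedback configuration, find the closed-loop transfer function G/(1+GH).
Closed-loop T = G/(1+GH).
Numerator: G_num * H_den = 0.5*p + 2.2.
Denominator: G_den * H_den + G_num * H_num = (p^2 + 9.3*p + 21.56) + (5) = p^2 + 9.3*p + 26.56.
T(p) = (0.5*p + 2.2)/(p^2 + 9.3*p + 26.56)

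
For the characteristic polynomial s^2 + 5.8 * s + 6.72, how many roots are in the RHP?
s^2 + 5.8*s + 6.72 = (s + 1.6)(s + 4.2). Poles: -1.6, -4.2. RHP poles (Re>0): 0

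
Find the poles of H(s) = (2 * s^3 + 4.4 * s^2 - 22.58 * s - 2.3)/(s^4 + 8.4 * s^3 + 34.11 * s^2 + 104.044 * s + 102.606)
Set denominator = 0: s^4 + 8.4*s^3 + 34.11*s^2 + 104.044*s + 102.606 = (s + 4.9)(s + 1.5)(s^2 + 2*s + 13.96) = 0 → Poles: -1 + 3.6j, -1 - 3.6j, -1.5, -4.9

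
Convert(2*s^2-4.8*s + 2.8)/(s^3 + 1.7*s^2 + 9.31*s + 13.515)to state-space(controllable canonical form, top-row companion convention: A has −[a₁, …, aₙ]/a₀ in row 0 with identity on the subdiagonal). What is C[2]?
Reachable canonical form: C = numerator coefficients (right-aligned, zero-padded to length n).
num = 2*s^2 - 4.8*s + 2.8, C = [[2, -4.8, 2.8]].
C[2] = 2.8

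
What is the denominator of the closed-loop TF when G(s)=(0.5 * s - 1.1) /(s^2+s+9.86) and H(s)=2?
Characteristic poly = G_den * H_den + G_num * H_num = (s^2 + s + 9.86) + (s - 2.2) = s^2 + 2*s + 7.66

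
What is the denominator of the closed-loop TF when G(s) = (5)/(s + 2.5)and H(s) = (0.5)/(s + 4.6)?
Characteristic poly = G_den * H_den + G_num * H_num = (s^2 + 7.1*s + 11.5) + (2.5) = s^2 + 7.1*s + 14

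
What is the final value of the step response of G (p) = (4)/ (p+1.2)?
FVT: lim_{t→∞} y(t) = lim_{p→0} p*Y(p) where Y(p) = G(p)/p.
= lim_{p→0} G(p) = G(0) = num(0)/den(0) = 4/1.2 = 3.333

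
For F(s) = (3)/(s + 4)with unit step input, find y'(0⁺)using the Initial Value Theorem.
IVT: y'(0⁺) = lim_{s→∞} s²·Y(s) = lim_{s→∞} s·F(s).
deg(num) = 0, deg(den) = 1, relative degree = 1, so s·F(s) → (leading num)/(leading den) = 3/1 = 3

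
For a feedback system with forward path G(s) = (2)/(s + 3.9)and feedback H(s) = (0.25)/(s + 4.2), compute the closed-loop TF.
Closed-loop T = G/(1+GH).
Numerator: G_num * H_den = 2*s + 8.4.
Denominator: G_den * H_den + G_num * H_num = (s^2 + 8.1*s + 16.38) + (0.5) = s^2 + 8.1*s + 16.88.
T(s) = (2*s + 8.4)/(s^2 + 8.1*s + 16.88)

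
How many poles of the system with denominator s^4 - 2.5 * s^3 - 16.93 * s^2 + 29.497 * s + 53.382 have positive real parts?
s^4 - 2.5*s^3 - 16.93*s^2 + 29.497*s + 53.382 = (s - 4.1)(s - 3.1)(s + 1.2)(s + 3.5). Poles: -1.2, -3.5, 3.1, 4.1. RHP poles (Re>0): 2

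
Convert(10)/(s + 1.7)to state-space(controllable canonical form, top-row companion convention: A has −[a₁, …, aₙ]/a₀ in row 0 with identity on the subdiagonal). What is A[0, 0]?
Reachable canonical form for den = s + 1.7: top row of A = -[a₁,a₂,...,aₙ]/a₀, ones on the subdiagonal, zeros elsewhere.
A = [[-1.7]].
A[0,0] = -1.7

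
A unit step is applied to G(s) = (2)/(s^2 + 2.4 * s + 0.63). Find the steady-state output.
FVT: lim_{t→∞} y(t) = lim_{s→0} s*Y(s) where Y(s) = G(s)/s.
= lim_{s→0} G(s) = G(0) = num(0)/den(0) = 2/0.63 = 3.175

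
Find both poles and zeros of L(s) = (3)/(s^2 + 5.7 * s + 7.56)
Set denominator = 0: s^2 + 5.7*s + 7.56 = (s + 3.6)(s + 2.1) = 0 → Poles: -2.1, -3.6
Numerator is a nonzero constant (3) → Zeros: none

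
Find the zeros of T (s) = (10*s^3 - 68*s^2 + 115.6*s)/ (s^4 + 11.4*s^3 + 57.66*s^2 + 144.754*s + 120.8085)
Set numerator = 0: 10*s^3 - 68*s^2 + 115.6*s = 10*s(s - 3.4)(s - 3.4) = 0 → Zeros: 0, 3.4, 3.4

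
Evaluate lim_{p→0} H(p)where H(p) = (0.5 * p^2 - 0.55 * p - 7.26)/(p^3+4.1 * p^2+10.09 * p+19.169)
DC gain = H(0) = num(0)/den(0) = -7.26/19.169 = -0.3787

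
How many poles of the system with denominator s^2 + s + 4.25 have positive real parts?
Poles: -0.5 + 2j, -0.5 - 2j. RHP poles (Re>0): 0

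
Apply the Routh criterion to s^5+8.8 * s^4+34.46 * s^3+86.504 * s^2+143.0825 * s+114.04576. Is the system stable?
Routh array:
s^5: [1, 34.46, 143.0825]; s^4: [8.8, 86.504, 114.04576]; s^3: [24.63, 130.123]; s^2: [40.0127, 114.04576]; s^1: [59.9214]; s^0: [114.04576]
First column: [1, 8.8, 24.63, 40.0127, 59.9214, 114.04576]. Sign changes = 0.
Yes, stable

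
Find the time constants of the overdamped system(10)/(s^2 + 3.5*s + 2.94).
Overdamped: real poles at -1.4, -2.1. τ = -1/pole → τ₁ = 0.7143, τ₂ = 0.4762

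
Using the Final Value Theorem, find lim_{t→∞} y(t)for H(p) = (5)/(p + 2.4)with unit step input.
FVT: lim_{t→∞} y(t) = lim_{p→0} p*Y(p) where Y(p) = H(p)/p.
= lim_{p→0} H(p) = H(0) = num(0)/den(0) = 5/2.4 = 2.083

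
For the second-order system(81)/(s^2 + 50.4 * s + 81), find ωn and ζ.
Standard form: ωn²/(s²+2ζωn·s+ωn²).
const=81=ωn² → ωn=9, s coeff=50.4=2ζωn → ζ=2.8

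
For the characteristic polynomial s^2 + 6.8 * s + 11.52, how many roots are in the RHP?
s^2 + 6.8*s + 11.52 = (s + 3.2)(s + 3.6). Poles: -3.2, -3.6. RHP poles (Re>0): 0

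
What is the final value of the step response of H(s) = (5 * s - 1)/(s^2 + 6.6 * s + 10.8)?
FVT: lim_{t→∞} y(t) = lim_{s→0} s*Y(s) where Y(s) = H(s)/s.
= lim_{s→0} H(s) = H(0) = num(0)/den(0) = -1/10.8 = -0.09259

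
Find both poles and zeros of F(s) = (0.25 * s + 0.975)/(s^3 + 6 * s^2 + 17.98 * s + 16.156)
Set denominator = 0: s^3 + 6*s^2 + 17.98*s + 16.156 = (s + 1.4)(s^2 + 4.6*s + 11.54) = 0 → Poles: -1.4, -2.3 + 2.5j, -2.3 - 2.5j
Set numerator = 0: 0.25*s + 0.975 = 0 → Zeros: -3.9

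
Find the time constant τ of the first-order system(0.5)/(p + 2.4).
First-order system: τ = -1/pole. Pole = -2.4. τ = -1/(-2.4) = 0.4167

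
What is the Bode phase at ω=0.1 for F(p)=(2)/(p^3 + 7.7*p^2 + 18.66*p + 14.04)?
Substitute p = j*0.1: F(j0.1) = 0.140725 - 0.0187963j.
∠F(j0.1) = atan2(Im, Re) = atan2(-0.0187963, 0.140725) = -7.61°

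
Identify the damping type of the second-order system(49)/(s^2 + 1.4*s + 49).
Standard form: ωn²/(s²+2ζωn·s+ωn²) gives ωn=7, ζ=0.1.
Underdamped (ζ = 0.1 < 1)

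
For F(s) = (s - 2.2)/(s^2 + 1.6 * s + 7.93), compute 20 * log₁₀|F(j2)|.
Substitute s = j*2: F(j2) = -0.0874444 + 0.580107j.
|F(j2)| = sqrt(Re² + Im²) = 0.5867.
20*log₁₀(0.5867) = -4.63 dB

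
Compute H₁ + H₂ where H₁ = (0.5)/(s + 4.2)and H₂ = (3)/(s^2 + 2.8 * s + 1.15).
Parallel: H = H₁ + H₂ = (n₁·d₂ + n₂·d₁)/(d₁·d₂).
n₁·d₂ = 0.5*s^2 + 1.4*s + 0.575. n₂·d₁ = 3*s + 12.6. Sum = 0.5*s^2 + 4.4*s + 13.175. d₁·d₂ = s^3 + 7*s^2 + 12.91*s + 4.83.
H(s) = (0.5*s^2 + 4.4*s + 13.175)/(s^3 + 7*s^2 + 12.91*s + 4.83)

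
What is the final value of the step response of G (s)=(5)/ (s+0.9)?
FVT: lim_{t→∞} y(t) = lim_{s→0} s*Y(s) where Y(s) = G(s)/s.
= lim_{s→0} G(s) = G(0) = num(0)/den(0) = 5/0.9 = 5.556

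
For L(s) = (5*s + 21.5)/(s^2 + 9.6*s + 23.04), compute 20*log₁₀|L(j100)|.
Substitute s = j*100: L(j100) = 0.00264276 - 0.0498612j.
|L(j100)| = sqrt(Re² + Im²) = 0.04993.
20*log₁₀(0.04993) = -26.03 dB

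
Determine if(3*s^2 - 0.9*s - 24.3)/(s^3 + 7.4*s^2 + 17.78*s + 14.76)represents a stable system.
Denominator: s^3 + 7.4*s^2 + 17.78*s + 14.76 = (s + 3.6)(s^2 + 3.8*s + 4.1). Poles: -1.9 + 0.7j, -1.9 - 0.7j, -3.6. All Re(p)<0: Yes (stable)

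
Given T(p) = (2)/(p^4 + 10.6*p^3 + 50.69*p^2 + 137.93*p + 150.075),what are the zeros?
Numerator is a nonzero constant (2) → Zeros: none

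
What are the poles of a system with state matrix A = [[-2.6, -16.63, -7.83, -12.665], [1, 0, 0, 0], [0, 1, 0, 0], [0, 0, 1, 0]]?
Eigenvalues solve det(λI - A) = 0.
Characteristic polynomial: λ^4 + 2.6*λ^3 + 16.63*λ^2 + 7.83*λ + 12.665 = 0.
Factor: (λ^2 + 0.4*λ + 0.85)(λ^2 + 2.2*λ + 14.9) = 0.
Roots: -0.2 + 0.9j, -0.2 - 0.9j, -1.1 + 3.7j, -1.1 - 3.7j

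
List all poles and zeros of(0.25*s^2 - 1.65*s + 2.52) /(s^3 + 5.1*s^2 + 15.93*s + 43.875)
Set denominator = 0: s^3 + 5.1*s^2 + 15.93*s + 43.875 = (s + 3.9)(s^2 + 1.2*s + 11.25) = 0 → Poles: -0.6 + 3.3j, -0.6 - 3.3j, -3.9
Set numerator = 0: 0.25*s^2 - 1.65*s + 2.52 = 0.25*(s - 4.2)(s - 2.4) = 0 → Zeros: 2.4, 4.2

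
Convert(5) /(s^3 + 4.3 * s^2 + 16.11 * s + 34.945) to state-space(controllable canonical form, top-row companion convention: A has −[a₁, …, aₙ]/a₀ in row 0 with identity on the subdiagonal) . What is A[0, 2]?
Reachable canonical form for den = s^3 + 4.3*s^2 + 16.11*s + 34.945: top row of A = -[a₁,a₂,...,aₙ]/a₀, ones on the subdiagonal, zeros elsewhere.
A = [[-4.3, -16.11, -34.945], [1, 0, 0], [0, 1, 0]].
A[0,2] = -34.945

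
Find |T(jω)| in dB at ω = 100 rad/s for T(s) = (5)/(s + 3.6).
Substitute s = j*100: T(j100) = 0.00179767 - 0.0499353j.
|T(j100)| = sqrt(Re² + Im²) = 0.04997.
20*log₁₀(0.04997) = -26.03 dB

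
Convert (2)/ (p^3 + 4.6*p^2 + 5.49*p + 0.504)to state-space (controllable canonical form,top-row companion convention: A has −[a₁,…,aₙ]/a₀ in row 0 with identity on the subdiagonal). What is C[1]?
Reachable canonical form: C = numerator coefficients (right-aligned, zero-padded to length n).
num = 2, C = [[0, 0, 2]].
C[1] = 0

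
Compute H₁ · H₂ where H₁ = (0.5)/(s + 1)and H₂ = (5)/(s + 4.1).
Series: H = H₁ · H₂ = (n₁·n₂)/(d₁·d₂).
Num: n₁·n₂ = 2.5. Den: d₁·d₂ = s^2 + 5.1*s + 4.1.
H(s) = (2.5)/(s^2 + 5.1*s + 4.1)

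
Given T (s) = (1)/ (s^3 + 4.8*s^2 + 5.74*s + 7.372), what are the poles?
Set denominator = 0: s^3 + 4.8*s^2 + 5.74*s + 7.372 = (s + 3.8)(s^2 + s + 1.94) = 0 → Poles: -0.5 + 1.3j, -0.5 - 1.3j, -3.8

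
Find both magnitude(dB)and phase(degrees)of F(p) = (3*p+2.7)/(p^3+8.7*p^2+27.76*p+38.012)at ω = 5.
Substitute p = j*5: F(j5) = -0.00856676 - 0.0842297j.
|F| = 20*log₁₀(sqrt(Re²+Im²)) = -21.45 dB.
∠F = atan2(Im, Re) = -95.81°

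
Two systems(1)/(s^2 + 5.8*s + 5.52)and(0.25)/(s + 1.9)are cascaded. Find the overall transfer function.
Series: H = H₁ · H₂ = (n₁·n₂)/(d₁·d₂).
Num: n₁·n₂ = 0.25. Den: d₁·d₂ = s^3 + 7.7*s^2 + 16.54*s + 10.488.
H(s) = (0.25)/(s^3 + 7.7*s^2 + 16.54*s + 10.488)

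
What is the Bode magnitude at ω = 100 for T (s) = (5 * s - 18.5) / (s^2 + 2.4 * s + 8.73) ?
Substitute s = j*100: T(j100) = 0.00305195 - 0.0499704j.
|T(j100)| = sqrt(Re² + Im²) = 0.05006.
20*log₁₀(0.05006) = -26.01 dB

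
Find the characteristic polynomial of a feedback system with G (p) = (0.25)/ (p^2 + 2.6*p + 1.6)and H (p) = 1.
Characteristic poly = G_den * H_den + G_num * H_num = (p^2 + 2.6*p + 1.6) + (0.25) = p^2 + 2.6*p + 1.85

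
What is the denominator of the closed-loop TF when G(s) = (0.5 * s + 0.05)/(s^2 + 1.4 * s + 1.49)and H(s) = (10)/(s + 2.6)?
Characteristic poly = G_den * H_den + G_num * H_num = (s^3 + 4*s^2 + 5.13*s + 3.874) + (5*s + 0.5) = s^3 + 4*s^2 + 10.13*s + 4.374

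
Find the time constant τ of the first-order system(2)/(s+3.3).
First-order system: τ = -1/pole. Pole = -3.3. τ = -1/(-3.3) = 0.303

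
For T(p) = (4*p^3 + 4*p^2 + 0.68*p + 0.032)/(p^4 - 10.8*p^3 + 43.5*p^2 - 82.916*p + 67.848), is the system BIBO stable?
Denominator: p^4 - 10.8*p^3 + 43.5*p^2 - 82.916*p + 67.848 = (p - 3)(p - 4.4)(p^2 - 3.4*p + 5.14). Poles: 1.7 + 1.5j, 1.7 - 1.5j, 3, 4.4. All Re(p)<0: No (unstable)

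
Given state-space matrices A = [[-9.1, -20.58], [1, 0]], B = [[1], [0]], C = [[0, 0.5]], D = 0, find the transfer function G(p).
G(p) = C(pI - A)⁻¹B + D.
Characteristic polynomial det(pI - A) = p^2 + 9.1*p + 20.58.
Numerator from C·adj(pI-A)·B + D·det(pI-A) = 0.5.
G(p) = (0.5)/(p^2 + 9.1*p + 20.58)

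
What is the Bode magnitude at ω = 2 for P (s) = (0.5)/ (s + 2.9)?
Substitute s = j*2: P(j2) = 0.116841 - 0.0805802j.
|P(j2)| = sqrt(Re² + Im²) = 0.1419.
20*log₁₀(0.1419) = -16.96 dB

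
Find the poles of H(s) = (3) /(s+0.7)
Set denominator = 0: s + 0.7 = 0 → Poles: -0.7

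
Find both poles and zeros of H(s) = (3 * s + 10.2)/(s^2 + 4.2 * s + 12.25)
Set denominator = 0: s^2 + 4.2*s + 12.25 = 0 → Poles: -2.1 + 2.8j, -2.1 - 2.8j
Set numerator = 0: 3*s + 10.2 = 0 → Zeros: -3.4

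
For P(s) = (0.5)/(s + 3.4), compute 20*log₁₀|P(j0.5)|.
Substitute s = j*0.5: P(j0.5) = 0.143946 - 0.0211685j.
|P(j0.5)| = sqrt(Re² + Im²) = 0.1455.
20*log₁₀(0.1455) = -16.74 dB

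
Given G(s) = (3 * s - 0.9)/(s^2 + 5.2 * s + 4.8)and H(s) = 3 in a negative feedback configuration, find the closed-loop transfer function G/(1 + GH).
Closed-loop T = G/(1+GH).
Numerator: G_num * H_den = 3*s - 0.9.
Denominator: G_den * H_den + G_num * H_num = (s^2 + 5.2*s + 4.8) + (9*s - 2.7) = s^2 + 14.2*s + 2.1.
T(s) = (3*s - 0.9)/(s^2 + 14.2*s + 2.1)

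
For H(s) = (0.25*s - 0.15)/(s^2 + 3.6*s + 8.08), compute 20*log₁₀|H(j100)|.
Substitute s = j*100: H(j100) = 0.000105021 - 0.00249824j.
|H(j100)| = sqrt(Re² + Im²) = 0.0025.
20*log₁₀(0.0025) = -52.04 dB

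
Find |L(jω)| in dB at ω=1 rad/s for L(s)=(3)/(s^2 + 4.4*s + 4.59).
Substitute s = j*1: L(j1) = 0.333973 - 0.409326j.
|L(j1)| = sqrt(Re² + Im²) = 0.5283.
20*log₁₀(0.5283) = -5.54 dB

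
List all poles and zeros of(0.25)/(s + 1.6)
Set denominator = 0: s + 1.6 = 0 → Poles: -1.6
Numerator is a nonzero constant (0.25) → Zeros: none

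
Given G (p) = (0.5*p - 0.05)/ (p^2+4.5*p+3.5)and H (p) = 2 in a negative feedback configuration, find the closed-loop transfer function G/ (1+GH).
Closed-loop T = G/(1+GH).
Numerator: G_num * H_den = 0.5*p - 0.05.
Denominator: G_den * H_den + G_num * H_num = (p^2 + 4.5*p + 3.5) + (p - 0.1) = p^2 + 5.5*p + 3.4.
T(p) = (0.5*p - 0.05)/(p^2 + 5.5*p + 3.4)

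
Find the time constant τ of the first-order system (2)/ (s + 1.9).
First-order system: τ = -1/pole. Pole = -1.9. τ = -1/(-1.9) = 0.5263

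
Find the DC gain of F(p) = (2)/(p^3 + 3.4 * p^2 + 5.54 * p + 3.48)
DC gain = F(0) = num(0)/den(0) = 2/3.48 = 0.5747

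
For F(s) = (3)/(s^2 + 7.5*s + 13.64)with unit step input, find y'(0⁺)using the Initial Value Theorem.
IVT: y'(0⁺) = lim_{s→∞} s²·Y(s) = lim_{s→∞} s·F(s).
deg(num) = 0, deg(den) = 2, relative degree = 2 ≥ 2, so s·F(s) → 0. Initial slope = 0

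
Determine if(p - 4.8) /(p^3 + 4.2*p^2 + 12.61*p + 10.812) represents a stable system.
Denominator: p^3 + 4.2*p^2 + 12.61*p + 10.812 = (p + 1.2)(p^2 + 3*p + 9.01). Poles: -1.2, -1.5 + 2.6j, -1.5 - 2.6j. All Re(p)<0: Yes (stable)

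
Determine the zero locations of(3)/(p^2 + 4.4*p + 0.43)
Numerator is a nonzero constant (3) → Zeros: none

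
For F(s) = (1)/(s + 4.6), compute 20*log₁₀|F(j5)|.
Substitute s = j*5: F(j5) = 0.0996534 - 0.108319j.
|F(j5)| = sqrt(Re² + Im²) = 0.1472.
20*log₁₀(0.1472) = -16.64 dB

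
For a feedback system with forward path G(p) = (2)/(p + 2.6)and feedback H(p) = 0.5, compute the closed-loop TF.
Closed-loop T = G/(1+GH).
Numerator: G_num * H_den = 2.
Denominator: G_den * H_den + G_num * H_num = (p + 2.6) + (1) = p + 3.6.
T(p) = (2)/(p + 3.6)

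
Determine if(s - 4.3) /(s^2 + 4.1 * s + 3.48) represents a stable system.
Denominator: s^2 + 4.1*s + 3.48 = (s + 2.9)(s + 1.2). Poles: -1.2, -2.9. All Re(p)<0: Yes (stable)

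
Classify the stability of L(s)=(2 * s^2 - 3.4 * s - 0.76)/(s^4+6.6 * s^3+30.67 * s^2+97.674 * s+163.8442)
Denominator: s^4 + 6.6*s^3 + 30.67*s^2 + 97.674*s + 163.8442 = (s^2 + 0.8*s + 15.37)(s^2 + 5.8*s + 10.66). Poles: -0.4 + 3.9j, -0.4 - 3.9j, -2.9 + 1.5j, -2.9 - 1.5j. Stable (all poles in LHP)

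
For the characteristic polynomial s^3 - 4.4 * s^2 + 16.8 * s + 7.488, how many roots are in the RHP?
s^3 - 4.4*s^2 + 16.8*s + 7.488 = (s + 0.4)(s^2 - 4.8*s + 18.72). Poles: -0.4, 2.4 + 3.6j, 2.4 - 3.6j. RHP poles (Re>0): 2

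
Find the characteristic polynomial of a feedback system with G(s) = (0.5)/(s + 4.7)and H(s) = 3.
Characteristic poly = G_den * H_den + G_num * H_num = (s + 4.7) + (1.5) = s + 6.2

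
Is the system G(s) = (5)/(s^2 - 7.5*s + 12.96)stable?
Denominator: s^2 - 7.5*s + 12.96 = (s - 4.8)(s - 2.7). Poles: 2.7, 4.8. All Re(p)<0: No (unstable)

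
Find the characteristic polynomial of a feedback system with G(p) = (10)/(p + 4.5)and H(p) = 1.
Characteristic poly = G_den * H_den + G_num * H_num = (p + 4.5) + (10) = p + 14.5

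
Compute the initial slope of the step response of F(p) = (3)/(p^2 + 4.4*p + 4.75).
IVT: y'(0⁺) = lim_{p→∞} p²·Y(p) = lim_{p→∞} p·F(p).
deg(num) = 0, deg(den) = 2, relative degree = 2 ≥ 2, so p·F(p) → 0. Initial slope = 0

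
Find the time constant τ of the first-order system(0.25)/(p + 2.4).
First-order system: τ = -1/pole. Pole = -2.4. τ = -1/(-2.4) = 0.4167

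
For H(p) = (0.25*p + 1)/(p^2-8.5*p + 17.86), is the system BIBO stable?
Denominator: p^2 - 8.5*p + 17.86 = (p - 3.8)(p - 4.7). Poles: 3.8, 4.7. All Re(p)<0: No (unstable)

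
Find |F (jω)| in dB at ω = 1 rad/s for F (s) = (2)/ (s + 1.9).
Substitute s = j*1: F(j1) = 0.824295 - 0.433839j.
|F(j1)| = sqrt(Re² + Im²) = 0.9315.
20*log₁₀(0.9315) = -0.62 dB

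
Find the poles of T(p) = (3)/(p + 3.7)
Set denominator = 0: p + 3.7 = 0 → Poles: -3.7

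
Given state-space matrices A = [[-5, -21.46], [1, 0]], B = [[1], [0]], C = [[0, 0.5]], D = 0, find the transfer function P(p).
P(p) = C(pI - A)⁻¹B + D.
Characteristic polynomial det(pI - A) = p^2 + 5*p + 21.46.
Numerator from C·adj(pI-A)·B + D·det(pI-A) = 0.5.
P(p) = (0.5)/(p^2 + 5*p + 21.46)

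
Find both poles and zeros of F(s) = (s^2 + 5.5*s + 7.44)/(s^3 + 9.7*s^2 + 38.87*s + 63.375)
Set denominator = 0: s^3 + 9.7*s^2 + 38.87*s + 63.375 = (s + 3.9)(s^2 + 5.8*s + 16.25) = 0 → Poles: -2.9 + 2.8j, -2.9 - 2.8j, -3.9
Set numerator = 0: s^2 + 5.5*s + 7.44 = (s + 3.1)(s + 2.4) = 0 → Zeros: -2.4, -3.1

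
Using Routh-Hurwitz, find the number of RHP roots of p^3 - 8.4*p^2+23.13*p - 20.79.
Routh array:
p^3: [1, 23.13]; p^2: [-8.4, -20.79]; p^1: [20.655]; p^0: [-20.79]
First column: [1, -8.4, 20.655, -20.79]. Sign changes = RHP roots = 3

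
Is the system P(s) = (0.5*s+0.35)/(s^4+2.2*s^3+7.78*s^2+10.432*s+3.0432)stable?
Denominator: s^4 + 2.2*s^3 + 7.78*s^2 + 10.432*s + 3.0432 = (s + 0.4)(s + 1.2)(s^2 + 0.6*s + 6.34). Poles: -0.3 + 2.5j, -0.3 - 2.5j, -0.4, -1.2. All Re(p)<0: Yes (stable)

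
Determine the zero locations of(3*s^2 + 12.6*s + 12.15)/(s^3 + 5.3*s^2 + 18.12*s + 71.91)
Set numerator = 0: 3*s^2 + 12.6*s + 12.15 = 3*(s + 1.5)(s + 2.7) = 0 → Zeros: -1.5, -2.7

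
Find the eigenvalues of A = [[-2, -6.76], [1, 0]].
Eigenvalues solve det(λI - A) = 0.
Characteristic polynomial: λ^2 + 2*λ + 6.76 = 0.
Roots: -1 + 2.4j, -1 - 2.4j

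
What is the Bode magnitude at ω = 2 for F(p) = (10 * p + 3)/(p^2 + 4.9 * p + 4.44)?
Substitute p = j*2: F(j2) = 2.05043 - 0.214062j.
|F(j2)| = sqrt(Re² + Im²) = 2.062.
20*log₁₀(2.062) = 6.28 dB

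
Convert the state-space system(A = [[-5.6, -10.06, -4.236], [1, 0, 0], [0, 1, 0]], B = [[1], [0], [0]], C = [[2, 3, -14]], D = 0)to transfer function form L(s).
L(s) = C(sI - A)⁻¹B + D.
Characteristic polynomial det(sI - A) = s^3 + 5.6*s^2 + 10.06*s + 4.236.
Numerator from C·adj(sI-A)·B + D·det(sI-A) = 2*s^2 + 3*s - 14.
L(s) = (2*s^2 + 3*s - 14)/(s^3 + 5.6*s^2 + 10.06*s + 4.236)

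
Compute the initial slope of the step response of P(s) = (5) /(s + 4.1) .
IVT: y'(0⁺) = lim_{s→∞} s²·Y(s) = lim_{s→∞} s·P(s).
deg(num) = 0, deg(den) = 1, relative degree = 1, so s·P(s) → (leading num)/(leading den) = 5/1 = 5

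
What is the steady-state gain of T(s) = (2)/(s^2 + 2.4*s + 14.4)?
DC gain = T(0) = num(0)/den(0) = 2/14.4 = 0.1389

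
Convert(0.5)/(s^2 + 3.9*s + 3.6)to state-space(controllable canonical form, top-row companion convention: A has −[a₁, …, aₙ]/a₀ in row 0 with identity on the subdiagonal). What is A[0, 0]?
Reachable canonical form for den = s^2 + 3.9*s + 3.6: top row of A = -[a₁,a₂,...,aₙ]/a₀, ones on the subdiagonal, zeros elsewhere.
A = [[-3.9, -3.6], [1, 0]].
A[0,0] = -3.9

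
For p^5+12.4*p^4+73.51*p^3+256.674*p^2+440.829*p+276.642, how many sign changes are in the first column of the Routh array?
Routh array:
p^5: [1, 73.51, 440.829]; p^4: [12.4, 256.674, 276.642]; p^3: [52.8105, 418.519]; p^2: [158.405, 276.642]; p^1: [326.29]; p^0: [276.642]
First column: [1, 12.4, 52.8105, 158.405, 326.29, 276.642]. Sign changes = 0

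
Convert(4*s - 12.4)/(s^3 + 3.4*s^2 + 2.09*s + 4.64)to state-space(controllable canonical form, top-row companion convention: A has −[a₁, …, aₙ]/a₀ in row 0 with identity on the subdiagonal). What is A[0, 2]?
Reachable canonical form for den = s^3 + 3.4*s^2 + 2.09*s + 4.64: top row of A = -[a₁,a₂,...,aₙ]/a₀, ones on the subdiagonal, zeros elsewhere.
A = [[-3.4, -2.09, -4.64], [1, 0, 0], [0, 1, 0]].
A[0,2] = -4.64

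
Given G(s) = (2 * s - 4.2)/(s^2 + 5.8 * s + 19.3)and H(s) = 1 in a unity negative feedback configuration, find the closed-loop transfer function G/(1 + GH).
Closed-loop T = G/(1+GH).
Numerator: G_num * H_den = 2*s - 4.2.
Denominator: G_den * H_den + G_num * H_num = (s^2 + 5.8*s + 19.3) + (2*s - 4.2) = s^2 + 7.8*s + 15.1.
T(s) = (2*s - 4.2)/(s^2 + 7.8*s + 15.1)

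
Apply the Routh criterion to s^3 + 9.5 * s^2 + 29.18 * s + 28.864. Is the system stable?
Routh array:
s^3: [1, 29.18]; s^2: [9.5, 28.864]; s^1: [26.1417]; s^0: [28.864]
First column: [1, 9.5, 26.1417, 28.864]. Sign changes = 0.
Yes, stable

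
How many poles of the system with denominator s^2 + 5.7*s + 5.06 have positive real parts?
s^2 + 5.7*s + 5.06 = (s + 4.6)(s + 1.1). Poles: -1.1, -4.6. RHP poles (Re>0): 0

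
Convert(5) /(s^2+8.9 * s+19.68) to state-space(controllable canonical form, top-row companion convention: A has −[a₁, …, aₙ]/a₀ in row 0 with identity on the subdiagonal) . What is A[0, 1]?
Reachable canonical form for den = s^2 + 8.9*s + 19.68: top row of A = -[a₁,a₂,...,aₙ]/a₀, ones on the subdiagonal, zeros elsewhere.
A = [[-8.9, -19.68], [1, 0]].
A[0,1] = -19.68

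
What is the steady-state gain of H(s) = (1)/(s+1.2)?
DC gain = H(0) = num(0)/den(0) = 1/1.2 = 0.8333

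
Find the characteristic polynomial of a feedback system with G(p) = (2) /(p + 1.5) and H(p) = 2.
Characteristic poly = G_den * H_den + G_num * H_num = (p + 1.5) + (4) = p + 5.5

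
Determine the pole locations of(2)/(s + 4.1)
Set denominator = 0: s + 4.1 = 0 → Poles: -4.1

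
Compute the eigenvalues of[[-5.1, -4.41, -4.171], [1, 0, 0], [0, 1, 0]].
Eigenvalues solve det(λI - A) = 0.
Characteristic polynomial: λ^3 + 5.1*λ^2 + 4.41*λ + 4.171 = 0.
Factor: (λ + 4.3)(λ^2 + 0.8*λ + 0.97) = 0.
Roots: -0.4 + 0.9j, -0.4 - 0.9j, -4.3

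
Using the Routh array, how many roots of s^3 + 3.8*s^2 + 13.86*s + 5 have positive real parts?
Routh array:
s^3: [1, 13.86]; s^2: [3.8, 5]; s^1: [12.5442]; s^0: [5]
First column: [1, 3.8, 12.5442, 5]. Sign changes = RHP roots = 0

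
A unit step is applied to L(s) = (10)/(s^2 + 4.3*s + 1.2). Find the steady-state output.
FVT: lim_{t→∞} y(t) = lim_{s→0} s*Y(s) where Y(s) = L(s)/s.
= lim_{s→0} L(s) = L(0) = num(0)/den(0) = 10/1.2 = 8.333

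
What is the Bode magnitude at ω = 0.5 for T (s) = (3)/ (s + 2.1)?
Substitute s = j*0.5: T(j0.5) = 1.35193 - 0.321888j.
|T(j0.5)| = sqrt(Re² + Im²) = 1.39.
20*log₁₀(1.39) = 2.86 dB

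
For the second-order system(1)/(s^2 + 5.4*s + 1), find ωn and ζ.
Standard form: ωn²/(s²+2ζωn·s+ωn²).
const=1=ωn² → ωn=1, s coeff=5.4=2ζωn → ζ=2.7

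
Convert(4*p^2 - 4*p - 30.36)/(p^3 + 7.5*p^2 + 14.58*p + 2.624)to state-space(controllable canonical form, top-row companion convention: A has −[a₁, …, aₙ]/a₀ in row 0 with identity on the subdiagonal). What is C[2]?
Reachable canonical form: C = numerator coefficients (right-aligned, zero-padded to length n).
num = 4*p^2 - 4*p - 30.36, C = [[4, -4, -30.36]].
C[2] = -30.36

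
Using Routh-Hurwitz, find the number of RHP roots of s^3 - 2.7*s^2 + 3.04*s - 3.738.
Routh array:
s^3: [1, 3.04]; s^2: [-2.7, -3.738]; s^1: [1.65556]; s^0: [-3.738]
First column: [1, -2.7, 1.65556, -3.738]. Sign changes = RHP roots = 3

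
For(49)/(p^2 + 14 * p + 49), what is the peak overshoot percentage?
Standard form: ωn²/(p²+2ζωn·p+ωn²) → ωn = 7, ζ = 1.
ζ ≥ 1, so the response is non-oscillatory: peak overshoot = 0%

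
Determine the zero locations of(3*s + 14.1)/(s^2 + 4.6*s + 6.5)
Set numerator = 0: 3*s + 14.1 = 0 → Zeros: -4.7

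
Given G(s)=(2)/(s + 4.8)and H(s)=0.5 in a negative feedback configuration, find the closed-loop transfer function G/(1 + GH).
Closed-loop T = G/(1+GH).
Numerator: G_num * H_den = 2.
Denominator: G_den * H_den + G_num * H_num = (s + 4.8) + (1) = s + 5.8.
T(s) = (2)/(s + 5.8)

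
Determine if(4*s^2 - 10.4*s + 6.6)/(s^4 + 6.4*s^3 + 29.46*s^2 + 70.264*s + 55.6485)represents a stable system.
Denominator: s^4 + 6.4*s^3 + 29.46*s^2 + 70.264*s + 55.6485 = (s + 1.5)(s + 2.3)(s^2 + 2.6*s + 16.13). Poles: -1.3 + 3.8j, -1.3 - 3.8j, -1.5, -2.3. All Re(p)<0: Yes (stable)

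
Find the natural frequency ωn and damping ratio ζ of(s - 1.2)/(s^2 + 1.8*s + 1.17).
Underdamped: complex pole -0.9 + 0.6j. ωn = |pole| = 1.082, ζ = -Re(pole)/ωn = 0.8321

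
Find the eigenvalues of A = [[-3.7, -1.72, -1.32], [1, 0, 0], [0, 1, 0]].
Eigenvalues solve det(λI - A) = 0.
Characteristic polynomial: λ^3 + 3.7*λ^2 + 1.72*λ + 1.32 = 0.
Factor: (λ + 3.3)(λ^2 + 0.4*λ + 0.4) = 0.
Roots: -0.2 + 0.6j, -0.2 - 0.6j, -3.3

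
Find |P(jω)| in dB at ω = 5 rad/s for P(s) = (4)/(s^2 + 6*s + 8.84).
Substitute s = j*5: P(j5) = -0.0556692 - 0.103346j.
|P(j5)| = sqrt(Re² + Im²) = 0.1174.
20*log₁₀(0.1174) = -18.61 dB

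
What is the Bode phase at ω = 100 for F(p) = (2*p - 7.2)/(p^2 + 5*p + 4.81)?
Substitute p = j*100: F(j100) = 0.00171701 - 0.0199237j.
∠F(j100) = atan2(Im, Re) = atan2(-0.0199237, 0.00171701) = -85.07°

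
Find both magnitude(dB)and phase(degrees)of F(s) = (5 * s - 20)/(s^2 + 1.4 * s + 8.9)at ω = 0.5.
Substitute s = j*0.5: F(j0.5) = -2.27386 + 0.473029j.
|F| = 20*log₁₀(sqrt(Re²+Im²)) = 7.32 dB.
∠F = atan2(Im, Re) = 168.25°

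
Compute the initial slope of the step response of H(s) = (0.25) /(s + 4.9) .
IVT: y'(0⁺) = lim_{s→∞} s²·Y(s) = lim_{s→∞} s·H(s).
deg(num) = 0, deg(den) = 1, relative degree = 1, so s·H(s) → (leading num)/(leading den) = 0.25/1 = 0.25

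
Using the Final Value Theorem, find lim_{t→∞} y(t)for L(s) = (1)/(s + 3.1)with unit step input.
FVT: lim_{t→∞} y(t) = lim_{s→0} s*Y(s) where Y(s) = L(s)/s.
= lim_{s→0} L(s) = L(0) = num(0)/den(0) = 1/3.1 = 0.3226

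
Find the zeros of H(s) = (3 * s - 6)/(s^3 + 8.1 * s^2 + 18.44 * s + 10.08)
Set numerator = 0: 3*s - 6 = 0 → Zeros: 2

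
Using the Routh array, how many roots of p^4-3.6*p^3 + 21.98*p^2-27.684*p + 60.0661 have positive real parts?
Routh array:
p^4: [1, 21.98, 60.0661]; p^3: [-3.6, -27.684]; p^2: [14.29, 60.0661]; p^1: [-12.5519]; p^0: [60.0661]
First column: [1, -3.6, 14.29, -12.5519, 60.0661]. Sign changes = RHP roots = 4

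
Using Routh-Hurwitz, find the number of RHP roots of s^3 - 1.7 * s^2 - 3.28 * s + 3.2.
Routh array:
s^3: [1, -3.28]; s^2: [-1.7, 3.2]; s^1: [-1.39765]; s^0: [3.2]
First column: [1, -1.7, -1.39765, 3.2]. Sign changes = RHP roots = 2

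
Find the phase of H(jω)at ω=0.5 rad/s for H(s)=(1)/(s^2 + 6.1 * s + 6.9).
Substitute s = j*0.5: H(j0.5) = 0.124241 - 0.0569827j.
∠H(j0.5) = atan2(Im, Re) = atan2(-0.0569827, 0.124241) = -24.64°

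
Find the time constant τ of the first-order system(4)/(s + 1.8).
First-order system: τ = -1/pole. Pole = -1.8. τ = -1/(-1.8) = 0.5556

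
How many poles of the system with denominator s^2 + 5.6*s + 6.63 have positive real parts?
s^2 + 5.6*s + 6.63 = (s + 1.7)(s + 3.9). Poles: -1.7, -3.9. RHP poles (Re>0): 0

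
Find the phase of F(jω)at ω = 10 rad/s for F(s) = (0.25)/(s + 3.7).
Substitute s = j*10: F(j10) = 0.00813616 - 0.0219896j.
∠F(j10) = atan2(Im, Re) = atan2(-0.0219896, 0.00813616) = -69.70°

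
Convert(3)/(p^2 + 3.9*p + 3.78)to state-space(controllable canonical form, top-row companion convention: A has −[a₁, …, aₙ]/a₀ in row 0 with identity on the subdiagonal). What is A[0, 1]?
Reachable canonical form for den = p^2 + 3.9*p + 3.78: top row of A = -[a₁,a₂,...,aₙ]/a₀, ones on the subdiagonal, zeros elsewhere.
A = [[-3.9, -3.78], [1, 0]].
A[0,1] = -3.78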